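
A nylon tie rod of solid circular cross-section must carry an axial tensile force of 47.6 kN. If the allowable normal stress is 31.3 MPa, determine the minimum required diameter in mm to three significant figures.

Required area A ≥ P/σ_allow = 47600/31.3 = 1521 mm².
For a solid circular section, d ≥ √(4A/π) = 44 mm.

44.0 mm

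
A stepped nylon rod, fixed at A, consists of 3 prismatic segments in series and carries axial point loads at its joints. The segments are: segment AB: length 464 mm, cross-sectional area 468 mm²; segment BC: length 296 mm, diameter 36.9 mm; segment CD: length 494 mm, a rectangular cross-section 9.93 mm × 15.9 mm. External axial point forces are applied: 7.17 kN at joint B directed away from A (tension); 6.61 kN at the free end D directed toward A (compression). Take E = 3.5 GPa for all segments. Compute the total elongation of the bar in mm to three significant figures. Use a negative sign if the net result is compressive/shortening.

-6.27 mm

Internal axial forces (sectioning from the free end, tension +): N_CD = -6.61 kN, N_BC = -6.61 kN, N_AB = 0.56 kN.
A_BC = 1069 mm².
A_CD = 157.9 mm².
δ_AB = 560·464/(468·3500) = 0.1586 mm
δ_BC = -6610·296/(1069·3500) = -0.5227 mm
δ_CD = -6610·494/(157.9·3500) = -5.909 mm
δ = Σδ_i = -6.273 mm.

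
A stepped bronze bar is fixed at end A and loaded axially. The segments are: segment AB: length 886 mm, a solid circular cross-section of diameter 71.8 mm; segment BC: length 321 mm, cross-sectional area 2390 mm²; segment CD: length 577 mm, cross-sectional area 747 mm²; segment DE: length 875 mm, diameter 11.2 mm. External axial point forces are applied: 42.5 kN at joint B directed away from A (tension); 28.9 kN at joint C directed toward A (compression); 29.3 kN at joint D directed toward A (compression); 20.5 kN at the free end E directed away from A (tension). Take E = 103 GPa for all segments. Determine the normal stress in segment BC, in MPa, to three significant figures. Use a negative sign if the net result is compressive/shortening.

Internal axial forces (sectioning from the free end, tension +): N_DE = 20.5 kN, N_CD = -8.8 kN, N_BC = -37.7 kN, N_AB = 4.8 kN.
σ_BC = N_BC/A_BC = -37700/2390 = -15.77 MPa.

-15.8 MPa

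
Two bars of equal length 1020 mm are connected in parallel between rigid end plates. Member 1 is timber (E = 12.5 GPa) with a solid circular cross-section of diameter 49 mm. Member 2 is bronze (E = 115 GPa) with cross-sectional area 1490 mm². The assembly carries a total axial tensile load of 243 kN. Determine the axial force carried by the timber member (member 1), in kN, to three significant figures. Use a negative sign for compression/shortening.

A_1 = 1886 mm².
Equal strain + equilibrium ⇒ each member carries load in proportion to AE: A₁E₁ = 23570000 N, A₂E₂ = 171400000 N, ΣAE = 194900000 N.
F₁ = P·A₁E₁/ΣAE = 243000·23570000/194900000 = 29390 N.

29.4 kN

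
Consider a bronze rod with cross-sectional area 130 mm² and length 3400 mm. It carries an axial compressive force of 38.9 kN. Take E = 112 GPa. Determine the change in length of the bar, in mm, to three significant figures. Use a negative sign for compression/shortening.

δ_mech = NL/(AE) = -38900·3400/(130·112000) = -9.084 mm.

-9.08 mm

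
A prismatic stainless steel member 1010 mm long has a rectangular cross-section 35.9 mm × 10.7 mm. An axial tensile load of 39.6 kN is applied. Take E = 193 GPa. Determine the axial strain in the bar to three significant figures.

5.34e-04

A = 384.1 mm².
σ = N/A = 103.1 MPa; ε = σ/E = 103.1/193000 = 5.341e-04.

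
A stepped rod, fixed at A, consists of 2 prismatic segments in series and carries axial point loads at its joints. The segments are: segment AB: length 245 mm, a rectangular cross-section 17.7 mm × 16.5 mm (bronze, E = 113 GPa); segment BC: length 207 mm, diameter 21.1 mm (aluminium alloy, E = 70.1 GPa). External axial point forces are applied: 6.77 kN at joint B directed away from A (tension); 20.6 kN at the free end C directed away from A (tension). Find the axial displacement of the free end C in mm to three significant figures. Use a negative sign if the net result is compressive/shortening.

Internal axial forces (sectioning from the free end, tension +): N_BC = 20.6 kN, N_AB = 27.37 kN.
A_AB = 292.1 mm².
A_BC = 349.7 mm².
δ_AB = 27370·245/(292.1·113000) = 0.2032 mm
δ_BC = 20600·207/(349.7·70100) = 0.174 mm
δ = Σδ_i = 0.3772 mm.

0.377 mm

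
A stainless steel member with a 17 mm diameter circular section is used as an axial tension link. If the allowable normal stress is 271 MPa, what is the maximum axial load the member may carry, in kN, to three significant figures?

A = 227 mm².
P_max = σ_allow · A = 271 · 227 = 61510 N = 61.51 kN.

61.5 kN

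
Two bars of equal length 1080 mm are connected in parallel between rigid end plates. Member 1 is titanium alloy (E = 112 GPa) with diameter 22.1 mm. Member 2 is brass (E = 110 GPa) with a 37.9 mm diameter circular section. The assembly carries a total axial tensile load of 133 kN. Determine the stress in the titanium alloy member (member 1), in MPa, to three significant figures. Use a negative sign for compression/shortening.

A_1 = 383.6 mm².
A_2 = 1128 mm².
Equal strain + equilibrium ⇒ each member carries load in proportion to AE: A₁E₁ = 42960000 N, A₂E₂ = 124100000 N, ΣAE = 167100000 N.
σ₁ = P·E₁/ΣAE = 133000·112000/167100000 = 89.17 MPa.

89.2 MPa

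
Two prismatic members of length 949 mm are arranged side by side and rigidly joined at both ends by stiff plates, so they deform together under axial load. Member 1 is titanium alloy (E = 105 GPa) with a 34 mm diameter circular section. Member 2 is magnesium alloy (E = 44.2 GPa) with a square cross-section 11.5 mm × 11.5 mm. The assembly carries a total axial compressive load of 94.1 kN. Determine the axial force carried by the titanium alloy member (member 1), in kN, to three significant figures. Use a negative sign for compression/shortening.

A_1 = 907.9 mm².
A_2 = 132.2 mm².
Equal strain + equilibrium ⇒ each member carries load in proportion to AE: A₁E₁ = 95330000 N, A₂E₂ = 5845000 N, ΣAE = 101200000 N.
F₁ = P·A₁E₁/ΣAE = -94100·95330000/101200000 = -88660 N.

-88.7 kN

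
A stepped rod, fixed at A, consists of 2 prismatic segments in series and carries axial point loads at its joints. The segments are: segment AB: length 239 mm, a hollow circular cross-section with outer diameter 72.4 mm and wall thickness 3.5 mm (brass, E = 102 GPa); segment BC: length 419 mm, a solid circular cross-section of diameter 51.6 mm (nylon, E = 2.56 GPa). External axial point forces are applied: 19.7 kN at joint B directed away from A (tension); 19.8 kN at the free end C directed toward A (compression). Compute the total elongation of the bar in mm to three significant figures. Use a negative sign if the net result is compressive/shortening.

Internal axial forces (sectioning from the free end, tension +): N_BC = -19.8 kN, N_AB = -0.1 kN.
A_AB = 757.6 mm².
A_BC = 2091 mm².
δ_AB = -100·239/(757.6·102000) = -0.0003093 mm
δ_BC = -19800·419/(2091·2560) = -1.55 mm
δ = Σδ_i = -1.55 mm.

-1.55 mm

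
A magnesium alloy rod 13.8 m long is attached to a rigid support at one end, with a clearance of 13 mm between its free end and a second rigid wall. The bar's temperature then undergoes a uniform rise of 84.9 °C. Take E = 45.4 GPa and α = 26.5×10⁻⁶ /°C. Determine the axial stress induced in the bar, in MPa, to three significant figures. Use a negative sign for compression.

-59.4 MPa

Free thermal expansion αLΔT = 26.5e-6 · 13800 · 84.9 = 31.05 mm.
The walls engage after the gap closes; constrained expansion = 31.05 − 13 = 18.05 mm.
The walls impose strain ε = −(18.05)/13800 = -1.3078e-03; σ = Eε = 45400 · -1.3078e-03 = -59.38 MPa.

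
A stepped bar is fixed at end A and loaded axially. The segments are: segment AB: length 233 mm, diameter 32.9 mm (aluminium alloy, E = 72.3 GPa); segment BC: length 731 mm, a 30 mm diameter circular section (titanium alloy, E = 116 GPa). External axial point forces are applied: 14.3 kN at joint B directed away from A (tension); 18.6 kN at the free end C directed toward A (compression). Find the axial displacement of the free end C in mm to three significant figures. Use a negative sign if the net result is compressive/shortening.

-0.182 mm

Internal axial forces (sectioning from the free end, tension +): N_BC = -18.6 kN, N_AB = -4.3 kN.
A_AB = 850.1 mm².
A_BC = 706.9 mm².
δ_AB = -4300·233/(850.1·72300) = -0.0163 mm
δ_BC = -18600·731/(706.9·116000) = -0.1658 mm
δ = Σδ_i = -0.1821 mm.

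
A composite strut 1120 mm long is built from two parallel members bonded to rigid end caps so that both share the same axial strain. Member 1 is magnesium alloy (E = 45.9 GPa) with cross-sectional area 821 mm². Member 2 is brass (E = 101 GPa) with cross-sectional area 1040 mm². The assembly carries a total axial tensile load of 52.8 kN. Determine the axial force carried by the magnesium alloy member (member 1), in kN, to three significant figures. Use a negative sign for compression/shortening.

13.9 kN

Equal strain + equilibrium ⇒ each member carries load in proportion to AE: A₁E₁ = 37680000 N, A₂E₂ = 105000000 N, ΣAE = 142700000 N.
F₁ = P·A₁E₁/ΣAE = 52800·37680000/142700000 = 13940 N.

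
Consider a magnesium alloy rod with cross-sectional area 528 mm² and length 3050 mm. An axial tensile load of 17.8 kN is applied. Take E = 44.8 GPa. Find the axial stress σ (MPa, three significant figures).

σ = N/A = 17800/528 = 33.71 MPa.

33.7 MPa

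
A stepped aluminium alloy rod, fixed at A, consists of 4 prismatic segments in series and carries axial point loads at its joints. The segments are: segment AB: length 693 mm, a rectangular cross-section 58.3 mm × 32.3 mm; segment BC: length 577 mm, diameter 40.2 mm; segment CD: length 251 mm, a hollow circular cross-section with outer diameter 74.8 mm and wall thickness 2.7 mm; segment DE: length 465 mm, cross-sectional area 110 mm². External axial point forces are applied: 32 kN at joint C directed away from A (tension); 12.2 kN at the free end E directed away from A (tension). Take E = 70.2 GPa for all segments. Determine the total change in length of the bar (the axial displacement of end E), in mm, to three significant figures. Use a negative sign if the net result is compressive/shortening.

1.32 mm

Internal axial forces (sectioning from the free end, tension +): N_DE = 12.2 kN, N_CD = 12.2 kN, N_BC = 44.2 kN, N_AB = 44.2 kN.
A_AB = 1883 mm².
A_BC = 1269 mm².
A_CD = 611.6 mm².
δ_AB = 44200·693/(1883·70200) = 0.2317 mm
δ_BC = 44200·577/(1269·70200) = 0.2862 mm
δ_CD = 12200·251/(611.6·70200) = 0.07133 mm
δ_DE = 12200·465/(110·70200) = 0.7347 mm
δ = Σδ_i = 1.324 mm.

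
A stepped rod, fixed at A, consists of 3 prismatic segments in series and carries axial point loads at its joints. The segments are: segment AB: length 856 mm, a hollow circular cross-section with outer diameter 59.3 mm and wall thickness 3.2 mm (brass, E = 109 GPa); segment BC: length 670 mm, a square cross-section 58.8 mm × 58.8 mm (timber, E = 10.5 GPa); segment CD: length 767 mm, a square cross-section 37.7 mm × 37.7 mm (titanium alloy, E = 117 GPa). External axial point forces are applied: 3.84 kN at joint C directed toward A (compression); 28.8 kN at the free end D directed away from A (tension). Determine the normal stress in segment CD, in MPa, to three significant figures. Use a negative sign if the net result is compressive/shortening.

Internal axial forces (sectioning from the free end, tension +): N_CD = 28.8 kN, N_BC = 24.96 kN, N_AB = 24.96 kN.
A_CD = 1421 mm².
σ_CD = N_CD/A_CD = 28800/1421 = 20.26 MPa.

20.3 MPa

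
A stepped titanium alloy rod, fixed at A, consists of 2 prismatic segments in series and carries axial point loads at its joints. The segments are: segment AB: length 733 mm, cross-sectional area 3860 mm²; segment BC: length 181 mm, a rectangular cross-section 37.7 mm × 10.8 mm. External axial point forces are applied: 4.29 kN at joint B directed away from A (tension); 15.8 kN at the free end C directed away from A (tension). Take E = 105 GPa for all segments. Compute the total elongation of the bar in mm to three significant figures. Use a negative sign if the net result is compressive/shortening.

0.103 mm

Internal axial forces (sectioning from the free end, tension +): N_BC = 15.8 kN, N_AB = 20.09 kN.
A_BC = 407.2 mm².
δ_AB = 20090·733/(3860·105000) = 0.03633 mm
δ_BC = 15800·181/(407.2·105000) = 0.06689 mm
δ = Σδ_i = 0.1032 mm.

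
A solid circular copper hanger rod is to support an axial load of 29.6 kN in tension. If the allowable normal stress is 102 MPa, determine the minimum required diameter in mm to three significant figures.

Required area A ≥ P/σ_allow = 29600/102 = 290.2 mm².
For a solid circular section, d ≥ √(4A/π) = 19.22 mm.

19.2 mm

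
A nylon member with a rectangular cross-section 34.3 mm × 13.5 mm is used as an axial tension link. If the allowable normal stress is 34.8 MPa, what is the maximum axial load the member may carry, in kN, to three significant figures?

16.1 kN

A = 463 mm².
P_max = σ_allow · A = 34.8 · 463 = 16110 N = 16.11 kN.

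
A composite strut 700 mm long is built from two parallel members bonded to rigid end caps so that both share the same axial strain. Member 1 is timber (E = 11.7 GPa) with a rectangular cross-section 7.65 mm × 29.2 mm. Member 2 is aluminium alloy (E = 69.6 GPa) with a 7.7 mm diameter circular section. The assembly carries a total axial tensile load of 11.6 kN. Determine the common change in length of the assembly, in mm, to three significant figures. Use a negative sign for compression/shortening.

1.39 mm

A_1 = 223.4 mm².
A_2 = 46.57 mm².
Equal strain + equilibrium ⇒ each member carries load in proportion to AE: A₁E₁ = 2614000 N, A₂E₂ = 3241000 N, ΣAE = 5855000 N.
δ = PL/ΣAE = 11600·700/5855000 = 1.387 mm.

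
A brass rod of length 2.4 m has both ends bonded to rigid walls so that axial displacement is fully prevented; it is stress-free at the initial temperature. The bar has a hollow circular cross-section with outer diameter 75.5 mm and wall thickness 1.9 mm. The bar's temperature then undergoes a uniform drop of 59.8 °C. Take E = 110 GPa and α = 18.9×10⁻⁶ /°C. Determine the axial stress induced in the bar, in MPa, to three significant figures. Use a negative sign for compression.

Free thermal expansion αLΔT = 18.9e-6 · 2400 · -59.8 = -2.713 mm.
The walls impose strain ε = −(-2.713)/2400 = 1.1302e-03; σ = Eε = 110000 · 1.1302e-03 = 124.3 MPa.

124 MPa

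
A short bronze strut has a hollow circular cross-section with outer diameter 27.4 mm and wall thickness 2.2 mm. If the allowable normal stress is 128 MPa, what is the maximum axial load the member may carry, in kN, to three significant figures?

22.3 kN

A = 174.2 mm².
P_max = σ_allow · A = 128 · 174.2 = 22290 N = 22.29 kN.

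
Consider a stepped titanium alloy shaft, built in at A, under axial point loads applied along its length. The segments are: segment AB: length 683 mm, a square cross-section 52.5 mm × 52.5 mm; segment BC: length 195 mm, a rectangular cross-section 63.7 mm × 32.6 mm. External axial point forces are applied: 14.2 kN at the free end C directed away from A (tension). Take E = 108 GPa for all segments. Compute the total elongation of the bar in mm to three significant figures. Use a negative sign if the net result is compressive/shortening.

Internal axial forces (sectioning from the free end, tension +): N_BC = 14.2 kN, N_AB = 14.2 kN.
A_AB = 2756 mm².
A_BC = 2077 mm².
δ_AB = 14200·683/(2756·108000) = 0.03258 mm
δ_BC = 14200·195/(2077·108000) = 0.01235 mm
δ = Σδ_i = 0.04493 mm.

0.0449 mm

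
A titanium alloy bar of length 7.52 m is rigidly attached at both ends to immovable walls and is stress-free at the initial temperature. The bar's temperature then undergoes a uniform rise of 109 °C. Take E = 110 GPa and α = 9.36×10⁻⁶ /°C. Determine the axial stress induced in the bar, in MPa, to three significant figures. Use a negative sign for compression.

-112 MPa

Free thermal expansion αLΔT = 9.36e-6 · 7520 · 109 = 7.672 mm.
The walls impose strain ε = −(7.672)/7520 = -1.0202e-03; σ = Eε = 110000 · -1.0202e-03 = -112.2 MPa.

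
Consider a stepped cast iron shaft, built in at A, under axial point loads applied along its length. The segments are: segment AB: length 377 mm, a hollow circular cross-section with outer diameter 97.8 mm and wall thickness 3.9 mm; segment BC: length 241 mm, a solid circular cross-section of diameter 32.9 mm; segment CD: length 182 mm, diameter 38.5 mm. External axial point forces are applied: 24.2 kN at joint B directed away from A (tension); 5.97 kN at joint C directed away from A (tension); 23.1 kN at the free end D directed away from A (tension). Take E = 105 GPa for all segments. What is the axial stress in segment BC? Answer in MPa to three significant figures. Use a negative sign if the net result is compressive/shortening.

Internal axial forces (sectioning from the free end, tension +): N_CD = 23.1 kN, N_BC = 29.07 kN, N_AB = 53.27 kN.
A_BC = 850.1 mm².
σ_BC = N_BC/A_BC = 29070/850.1 = 34.2 MPa.

34.2 MPa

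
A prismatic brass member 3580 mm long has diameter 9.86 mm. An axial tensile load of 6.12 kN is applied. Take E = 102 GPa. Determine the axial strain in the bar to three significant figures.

A = 76.36 mm².
σ = N/A = 80.15 MPa; ε = σ/E = 80.15/102000 = 7.858e-04.

7.86e-04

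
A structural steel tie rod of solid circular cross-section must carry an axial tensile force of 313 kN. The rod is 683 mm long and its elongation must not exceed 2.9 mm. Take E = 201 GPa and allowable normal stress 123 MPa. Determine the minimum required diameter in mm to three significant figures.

56.9 mm

Required area A ≥ P/σ_allow = 313000/123 = 2545 mm².
For a solid circular section, d ≥ √(4A/π) = 56.92 mm.
Elongation limit: A ≥ PL/(Eδ_allow) = 313000·683/(201000·2.9) = 366.8 mm² ⇒ d ≥ 21.61 mm.
The stress limit governs.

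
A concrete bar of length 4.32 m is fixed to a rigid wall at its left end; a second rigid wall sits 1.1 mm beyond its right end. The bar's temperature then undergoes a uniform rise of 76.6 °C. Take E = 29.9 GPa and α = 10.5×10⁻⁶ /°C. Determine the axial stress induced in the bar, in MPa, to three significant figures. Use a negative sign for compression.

-16.4 MPa

Free thermal expansion αLΔT = 10.5e-6 · 4320 · 76.6 = 3.475 mm.
The walls engage after the gap closes; constrained expansion = 3.475 − 1.1 = 2.375 mm.
The walls impose strain ε = −(2.375)/4320 = -5.4967e-04; σ = Eε = 29900 · -5.4967e-04 = -16.44 MPa.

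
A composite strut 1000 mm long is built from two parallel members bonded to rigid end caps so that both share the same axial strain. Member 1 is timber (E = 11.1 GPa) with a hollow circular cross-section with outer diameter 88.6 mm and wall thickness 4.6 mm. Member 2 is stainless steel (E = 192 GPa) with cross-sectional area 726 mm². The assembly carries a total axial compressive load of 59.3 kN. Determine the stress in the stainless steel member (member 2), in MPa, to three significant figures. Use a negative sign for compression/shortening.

-74.5 MPa

A_1 = 1214 mm².
Equal strain + equilibrium ⇒ each member carries load in proportion to AE: A₁E₁ = 13470000 N, A₂E₂ = 139400000 N, ΣAE = 152900000 N.
σ₂ = P·E₂/ΣAE = -59300·192000/152900000 = -74.48 MPa.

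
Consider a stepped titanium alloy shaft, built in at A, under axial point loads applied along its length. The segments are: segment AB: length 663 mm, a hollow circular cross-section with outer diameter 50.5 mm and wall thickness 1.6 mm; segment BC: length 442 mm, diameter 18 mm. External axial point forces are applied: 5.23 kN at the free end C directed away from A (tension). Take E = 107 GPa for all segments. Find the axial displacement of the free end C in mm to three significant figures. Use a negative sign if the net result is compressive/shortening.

0.217 mm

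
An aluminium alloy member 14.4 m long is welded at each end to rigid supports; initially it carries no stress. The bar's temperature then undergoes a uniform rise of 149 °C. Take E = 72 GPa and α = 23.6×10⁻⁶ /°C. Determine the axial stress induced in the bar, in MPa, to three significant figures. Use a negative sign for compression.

Free thermal expansion αLΔT = 23.6e-6 · 14400 · 149 = 50.64 mm.
The walls impose strain ε = −(50.64)/14400 = -3.5164e-03; σ = Eε = 72000 · -3.5164e-03 = -253.2 MPa.

-253 MPa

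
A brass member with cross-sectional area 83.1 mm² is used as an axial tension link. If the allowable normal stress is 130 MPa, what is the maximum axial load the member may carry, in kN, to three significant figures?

P_max = σ_allow · A = 130 · 83.1 = 10800 N = 10.8 kN.

10.8 kN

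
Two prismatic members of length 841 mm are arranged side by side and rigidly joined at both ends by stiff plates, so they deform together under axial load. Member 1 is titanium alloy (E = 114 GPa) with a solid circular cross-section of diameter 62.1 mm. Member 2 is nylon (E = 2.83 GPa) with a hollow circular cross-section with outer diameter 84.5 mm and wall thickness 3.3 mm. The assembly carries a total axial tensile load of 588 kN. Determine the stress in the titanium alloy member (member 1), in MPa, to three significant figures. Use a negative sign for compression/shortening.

193 MPa

A_1 = 3029 mm².
A_2 = 841.8 mm².
Equal strain + equilibrium ⇒ each member carries load in proportion to AE: A₁E₁ = 345300000 N, A₂E₂ = 2382000 N, ΣAE = 347700000 N.
σ₁ = P·E₁/ΣAE = 588000·114000/347700000 = 192.8 MPa.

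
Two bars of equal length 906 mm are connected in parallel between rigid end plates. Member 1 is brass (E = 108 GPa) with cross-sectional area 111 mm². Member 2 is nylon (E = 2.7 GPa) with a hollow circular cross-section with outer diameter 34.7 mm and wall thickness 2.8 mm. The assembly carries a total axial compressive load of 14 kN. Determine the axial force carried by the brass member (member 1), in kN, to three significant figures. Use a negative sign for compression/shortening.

-13.2 kN

A_2 = 280.6 mm².
Equal strain + equilibrium ⇒ each member carries load in proportion to AE: A₁E₁ = 11990000 N, A₂E₂ = 757600 N, ΣAE = 12750000 N.
F₁ = P·A₁E₁/ΣAE = -14000·11990000/12750000 = -13170 N.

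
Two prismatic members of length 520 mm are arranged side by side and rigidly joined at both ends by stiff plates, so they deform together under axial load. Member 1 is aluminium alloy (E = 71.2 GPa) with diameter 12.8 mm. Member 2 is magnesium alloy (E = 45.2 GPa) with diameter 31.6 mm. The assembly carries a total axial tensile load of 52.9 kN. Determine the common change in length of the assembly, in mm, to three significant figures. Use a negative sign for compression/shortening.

0.617 mm

A_1 = 128.7 mm².
A_2 = 784.3 mm².
Equal strain + equilibrium ⇒ each member carries load in proportion to AE: A₁E₁ = 9162000 N, A₂E₂ = 35450000 N, ΣAE = 44610000 N.
δ = PL/ΣAE = 52900·520/44610000 = 0.6166 mm.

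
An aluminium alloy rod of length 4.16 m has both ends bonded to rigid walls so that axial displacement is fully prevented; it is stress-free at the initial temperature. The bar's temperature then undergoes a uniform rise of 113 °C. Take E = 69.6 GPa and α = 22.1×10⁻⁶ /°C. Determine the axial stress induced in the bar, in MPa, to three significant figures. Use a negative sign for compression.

-174 MPa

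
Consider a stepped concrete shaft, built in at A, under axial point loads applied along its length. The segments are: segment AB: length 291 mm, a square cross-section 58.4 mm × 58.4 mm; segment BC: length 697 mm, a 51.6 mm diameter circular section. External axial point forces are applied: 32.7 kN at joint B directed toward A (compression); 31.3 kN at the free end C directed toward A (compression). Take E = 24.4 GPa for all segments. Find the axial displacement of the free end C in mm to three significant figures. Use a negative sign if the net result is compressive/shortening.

Internal axial forces (sectioning from the free end, tension +): N_BC = -31.3 kN, N_AB = -64 kN.
A_AB = 3411 mm².
A_BC = 2091 mm².
δ_AB = -64000·291/(3411·24400) = -0.2238 mm
δ_BC = -31300·697/(2091·24400) = -0.4276 mm
δ = Σδ_i = -0.6514 mm.

-0.651 mm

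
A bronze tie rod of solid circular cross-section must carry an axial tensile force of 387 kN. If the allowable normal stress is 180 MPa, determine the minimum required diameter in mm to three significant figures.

52.3 mm

Required area A ≥ P/σ_allow = 387000/180 = 2150 mm².
For a solid circular section, d ≥ √(4A/π) = 52.32 mm.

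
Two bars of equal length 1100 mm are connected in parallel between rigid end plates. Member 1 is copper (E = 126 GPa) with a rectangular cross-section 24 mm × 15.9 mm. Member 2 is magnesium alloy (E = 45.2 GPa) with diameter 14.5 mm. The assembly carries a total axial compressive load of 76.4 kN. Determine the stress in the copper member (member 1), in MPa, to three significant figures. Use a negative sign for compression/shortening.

-173 MPa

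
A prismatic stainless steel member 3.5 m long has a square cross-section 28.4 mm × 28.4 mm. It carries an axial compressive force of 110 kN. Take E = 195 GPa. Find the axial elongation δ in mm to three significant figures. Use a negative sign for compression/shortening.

A = 806.6 mm².
δ_mech = NL/(AE) = -110000·3500/(806.6·195000) = -2.448 mm.

-2.45 mm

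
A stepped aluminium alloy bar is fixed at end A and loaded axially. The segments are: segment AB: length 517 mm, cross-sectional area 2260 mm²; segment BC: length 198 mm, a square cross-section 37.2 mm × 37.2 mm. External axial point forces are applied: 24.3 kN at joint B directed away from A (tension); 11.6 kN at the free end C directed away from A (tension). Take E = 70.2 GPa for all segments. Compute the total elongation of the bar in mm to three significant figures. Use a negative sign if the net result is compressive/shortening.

Internal axial forces (sectioning from the free end, tension +): N_BC = 11.6 kN, N_AB = 35.9 kN.
A_BC = 1384 mm².
δ_AB = 35900·517/(2260·70200) = 0.117 mm
δ_BC = 11600·198/(1384·70200) = 0.02364 mm
δ = Σδ_i = 0.1406 mm.

0.141 mm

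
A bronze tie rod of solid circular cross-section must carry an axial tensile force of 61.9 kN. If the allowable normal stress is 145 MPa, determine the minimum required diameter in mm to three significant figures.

23.3 mm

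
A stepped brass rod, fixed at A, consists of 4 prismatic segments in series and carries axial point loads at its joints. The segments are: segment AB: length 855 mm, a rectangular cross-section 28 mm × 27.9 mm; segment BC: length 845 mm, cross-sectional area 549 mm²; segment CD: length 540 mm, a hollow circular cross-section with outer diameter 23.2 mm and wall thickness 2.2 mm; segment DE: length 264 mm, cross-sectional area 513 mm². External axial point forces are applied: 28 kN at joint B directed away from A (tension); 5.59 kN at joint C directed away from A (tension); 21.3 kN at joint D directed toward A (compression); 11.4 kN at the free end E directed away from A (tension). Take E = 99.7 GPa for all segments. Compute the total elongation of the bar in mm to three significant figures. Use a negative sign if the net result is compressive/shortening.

-0.117 mm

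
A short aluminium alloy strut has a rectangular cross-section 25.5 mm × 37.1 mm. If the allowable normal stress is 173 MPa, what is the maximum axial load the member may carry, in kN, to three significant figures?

A = 946.1 mm².
P_max = σ_allow · A = 173 · 946.1 = 163700 N = 163.7 kN.

164 kN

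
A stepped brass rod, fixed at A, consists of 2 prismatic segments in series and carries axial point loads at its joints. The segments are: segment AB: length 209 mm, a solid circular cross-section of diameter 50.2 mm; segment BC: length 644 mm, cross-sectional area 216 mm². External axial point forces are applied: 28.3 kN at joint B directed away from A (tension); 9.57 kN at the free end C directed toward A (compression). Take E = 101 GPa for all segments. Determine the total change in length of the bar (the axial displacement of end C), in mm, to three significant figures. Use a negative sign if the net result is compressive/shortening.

Internal axial forces (sectioning from the free end, tension +): N_BC = -9.57 kN, N_AB = 18.73 kN.
A_AB = 1979 mm².
δ_AB = 18730·209/(1979·101000) = 0.01958 mm
δ_BC = -9570·644/(216·101000) = -0.2825 mm
δ = Σδ_i = -0.2629 mm.

-0.263 mm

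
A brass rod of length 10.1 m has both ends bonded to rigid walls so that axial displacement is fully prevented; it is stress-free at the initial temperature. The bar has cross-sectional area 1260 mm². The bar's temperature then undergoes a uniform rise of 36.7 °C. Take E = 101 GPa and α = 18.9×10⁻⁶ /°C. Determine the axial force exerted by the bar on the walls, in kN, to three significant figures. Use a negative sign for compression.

-88.3 kN

Free thermal expansion αLΔT = 18.9e-6 · 10100 · 36.7 = 7.006 mm.
The walls impose strain ε = −(7.006)/10100 = -6.9363e-04; σ = Eε = 101000 · -6.9363e-04 = -70.06 MPa.
Wall reaction R = σ·A = -70.06·1260 = -88270 N = -88.27 kN.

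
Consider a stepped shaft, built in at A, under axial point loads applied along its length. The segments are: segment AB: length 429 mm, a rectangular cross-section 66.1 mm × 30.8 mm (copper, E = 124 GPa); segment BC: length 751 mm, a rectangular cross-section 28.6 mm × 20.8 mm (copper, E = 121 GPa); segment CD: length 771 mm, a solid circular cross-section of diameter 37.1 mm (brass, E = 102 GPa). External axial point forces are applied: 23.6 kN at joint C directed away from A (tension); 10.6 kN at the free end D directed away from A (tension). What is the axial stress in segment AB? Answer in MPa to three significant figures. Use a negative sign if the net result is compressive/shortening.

16.8 MPa

Internal axial forces (sectioning from the free end, tension +): N_CD = 10.6 kN, N_BC = 34.2 kN, N_AB = 34.2 kN.
A_AB = 2036 mm².
σ_AB = N_AB/A_AB = 34200/2036 = 16.8 MPa.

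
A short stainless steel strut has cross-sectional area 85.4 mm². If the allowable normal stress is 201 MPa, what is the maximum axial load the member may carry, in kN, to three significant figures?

P_max = σ_allow · A = 201 · 85.4 = 17170 N = 17.17 kN.

17.2 kN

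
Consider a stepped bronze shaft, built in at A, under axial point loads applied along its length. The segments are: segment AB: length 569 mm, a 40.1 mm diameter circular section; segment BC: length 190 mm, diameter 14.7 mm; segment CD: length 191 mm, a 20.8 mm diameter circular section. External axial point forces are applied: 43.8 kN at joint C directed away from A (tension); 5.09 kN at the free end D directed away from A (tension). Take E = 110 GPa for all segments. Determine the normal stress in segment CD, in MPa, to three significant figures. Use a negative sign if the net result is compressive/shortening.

Internal axial forces (sectioning from the free end, tension +): N_CD = 5.09 kN, N_BC = 48.89 kN, N_AB = 48.89 kN.
A_CD = 339.8 mm².
σ_CD = N_CD/A_CD = 5090/339.8 = 14.98 MPa.

15.0 MPa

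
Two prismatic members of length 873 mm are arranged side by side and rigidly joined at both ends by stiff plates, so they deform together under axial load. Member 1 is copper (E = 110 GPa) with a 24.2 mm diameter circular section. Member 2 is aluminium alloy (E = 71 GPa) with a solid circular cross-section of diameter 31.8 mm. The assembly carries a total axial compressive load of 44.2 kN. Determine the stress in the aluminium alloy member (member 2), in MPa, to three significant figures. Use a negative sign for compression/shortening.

-29.3 MPa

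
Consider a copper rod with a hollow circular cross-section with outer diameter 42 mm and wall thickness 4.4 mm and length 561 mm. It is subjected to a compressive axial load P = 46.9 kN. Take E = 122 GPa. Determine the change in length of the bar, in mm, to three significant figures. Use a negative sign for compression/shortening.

-0.415 mm

A = 519.7 mm².
δ_mech = NL/(AE) = -46900·561/(519.7·122000) = -0.4149 mm.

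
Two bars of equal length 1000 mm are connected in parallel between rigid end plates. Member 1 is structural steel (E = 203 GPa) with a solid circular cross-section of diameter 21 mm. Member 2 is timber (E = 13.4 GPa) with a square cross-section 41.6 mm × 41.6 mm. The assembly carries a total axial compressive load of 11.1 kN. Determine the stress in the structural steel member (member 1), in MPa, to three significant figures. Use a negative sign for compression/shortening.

A_1 = 346.4 mm².
A_2 = 1731 mm².
Equal strain + equilibrium ⇒ each member carries load in proportion to AE: A₁E₁ = 70310000 N, A₂E₂ = 23190000 N, ΣAE = 93500000 N.
σ₁ = P·E₁/ΣAE = -11100·203000/93500000 = -24.1 MPa.

-24.1 MPa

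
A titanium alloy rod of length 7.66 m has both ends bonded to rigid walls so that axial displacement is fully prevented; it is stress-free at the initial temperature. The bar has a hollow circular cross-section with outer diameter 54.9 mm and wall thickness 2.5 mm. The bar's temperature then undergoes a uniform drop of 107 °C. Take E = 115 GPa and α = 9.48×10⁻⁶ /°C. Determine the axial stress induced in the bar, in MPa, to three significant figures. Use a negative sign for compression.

117 MPa

Free thermal expansion αLΔT = 9.48e-6 · 7660 · -107 = -7.77 mm.
The walls impose strain ε = −(-7.77)/7660 = 1.0144e-03; σ = Eε = 115000 · 1.0144e-03 = 116.7 MPa.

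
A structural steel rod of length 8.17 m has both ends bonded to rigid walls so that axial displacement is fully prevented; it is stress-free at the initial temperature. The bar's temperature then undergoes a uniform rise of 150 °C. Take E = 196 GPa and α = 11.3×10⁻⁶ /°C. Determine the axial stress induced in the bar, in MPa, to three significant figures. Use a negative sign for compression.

-332 MPa

Free thermal expansion αLΔT = 11.3e-6 · 8170 · 150 = 13.85 mm.
The walls impose strain ε = −(13.85)/8170 = -1.6950e-03; σ = Eε = 196000 · -1.6950e-03 = -332.2 MPa.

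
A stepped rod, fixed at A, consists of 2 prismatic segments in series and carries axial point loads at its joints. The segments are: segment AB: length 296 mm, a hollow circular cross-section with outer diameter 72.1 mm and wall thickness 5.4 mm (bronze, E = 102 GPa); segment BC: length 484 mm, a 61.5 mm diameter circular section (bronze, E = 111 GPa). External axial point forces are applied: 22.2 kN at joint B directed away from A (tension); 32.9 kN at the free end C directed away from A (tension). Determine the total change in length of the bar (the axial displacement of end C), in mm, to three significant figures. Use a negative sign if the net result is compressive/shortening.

0.190 mm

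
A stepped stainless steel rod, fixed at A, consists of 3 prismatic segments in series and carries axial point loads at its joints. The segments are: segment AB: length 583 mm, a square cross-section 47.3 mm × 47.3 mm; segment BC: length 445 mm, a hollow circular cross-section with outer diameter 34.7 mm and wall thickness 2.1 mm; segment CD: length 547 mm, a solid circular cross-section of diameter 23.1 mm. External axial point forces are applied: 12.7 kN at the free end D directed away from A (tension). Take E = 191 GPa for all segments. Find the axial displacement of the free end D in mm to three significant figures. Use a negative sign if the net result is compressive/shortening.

Internal axial forces (sectioning from the free end, tension +): N_CD = 12.7 kN, N_BC = 12.7 kN, N_AB = 12.7 kN.
A_AB = 2237 mm².
A_BC = 215.1 mm².
A_CD = 419.1 mm².
δ_AB = 12700·583/(2237·191000) = 0.01733 mm
δ_BC = 12700·445/(215.1·191000) = 0.1376 mm
δ_CD = 12700·547/(419.1·191000) = 0.08678 mm
δ = Σδ_i = 0.2417 mm.

0.242 mm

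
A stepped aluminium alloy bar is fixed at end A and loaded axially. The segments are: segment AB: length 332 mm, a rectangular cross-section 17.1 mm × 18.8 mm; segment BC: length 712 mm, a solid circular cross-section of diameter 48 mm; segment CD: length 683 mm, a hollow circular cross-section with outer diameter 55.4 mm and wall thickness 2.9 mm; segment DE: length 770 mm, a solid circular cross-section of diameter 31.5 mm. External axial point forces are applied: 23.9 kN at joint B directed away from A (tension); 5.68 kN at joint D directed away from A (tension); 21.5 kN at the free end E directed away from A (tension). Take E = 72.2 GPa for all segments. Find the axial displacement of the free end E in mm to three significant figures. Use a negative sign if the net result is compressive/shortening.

1.71 mm

Internal axial forces (sectioning from the free end, tension +): N_DE = 21.5 kN, N_CD = 27.18 kN, N_BC = 27.18 kN, N_AB = 51.08 kN.
A_AB = 321.5 mm².
A_BC = 1810 mm².
A_CD = 478.3 mm².
A_DE = 779.3 mm².
δ_AB = 51080·332/(321.5·72200) = 0.7306 mm
δ_BC = 27180·712/(1810·72200) = 0.1481 mm
δ_CD = 27180·683/(478.3·72200) = 0.5376 mm
δ_DE = 21500·770/(779.3·72200) = 0.2942 mm
δ = Σδ_i = 1.711 mm.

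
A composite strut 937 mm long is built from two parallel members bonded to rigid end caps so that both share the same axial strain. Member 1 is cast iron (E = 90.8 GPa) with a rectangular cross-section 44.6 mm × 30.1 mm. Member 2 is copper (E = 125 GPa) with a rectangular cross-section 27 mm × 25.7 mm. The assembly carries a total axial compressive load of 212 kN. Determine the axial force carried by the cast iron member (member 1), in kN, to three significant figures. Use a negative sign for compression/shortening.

-124 kN

A_1 = 1342 mm².
A_2 = 693.9 mm².
Equal strain + equilibrium ⇒ each member carries load in proportion to AE: A₁E₁ = 121900000 N, A₂E₂ = 86740000 N, ΣAE = 208600000 N.
F₁ = P·A₁E₁/ΣAE = -212000·121900000/208600000 = -123900 N.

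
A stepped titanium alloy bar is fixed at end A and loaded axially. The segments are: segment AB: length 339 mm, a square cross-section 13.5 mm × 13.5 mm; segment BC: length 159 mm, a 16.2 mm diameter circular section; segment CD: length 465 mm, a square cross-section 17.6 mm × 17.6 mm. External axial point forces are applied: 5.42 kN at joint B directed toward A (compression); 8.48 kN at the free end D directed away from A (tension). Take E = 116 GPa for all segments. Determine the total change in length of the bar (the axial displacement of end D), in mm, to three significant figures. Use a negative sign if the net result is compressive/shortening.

Internal axial forces (sectioning from the free end, tension +): N_CD = 8.48 kN, N_BC = 8.48 kN, N_AB = 3.06 kN.
A_AB = 182.2 mm².
A_BC = 206.1 mm².
A_CD = 309.8 mm².
δ_AB = 3060·339/(182.2·116000) = 0.04907 mm
δ_BC = 8480·159/(206.1·116000) = 0.05639 mm
δ_CD = 8480·465/(309.8·116000) = 0.1097 mm
δ = Σδ_i = 0.2152 mm.

0.215 mm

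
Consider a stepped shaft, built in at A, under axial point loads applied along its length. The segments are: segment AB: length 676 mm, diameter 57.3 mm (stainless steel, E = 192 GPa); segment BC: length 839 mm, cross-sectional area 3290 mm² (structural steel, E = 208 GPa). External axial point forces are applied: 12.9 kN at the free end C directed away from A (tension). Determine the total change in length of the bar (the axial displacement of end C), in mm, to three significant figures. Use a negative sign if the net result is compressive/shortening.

0.0334 mm

Internal axial forces (sectioning from the free end, tension +): N_BC = 12.9 kN, N_AB = 12.9 kN.
A_AB = 2579 mm².
δ_AB = 12900·676/(2579·192000) = 0.01761 mm
δ_BC = 12900·839/(3290·208000) = 0.01582 mm
δ = Σδ_i = 0.03343 mm.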